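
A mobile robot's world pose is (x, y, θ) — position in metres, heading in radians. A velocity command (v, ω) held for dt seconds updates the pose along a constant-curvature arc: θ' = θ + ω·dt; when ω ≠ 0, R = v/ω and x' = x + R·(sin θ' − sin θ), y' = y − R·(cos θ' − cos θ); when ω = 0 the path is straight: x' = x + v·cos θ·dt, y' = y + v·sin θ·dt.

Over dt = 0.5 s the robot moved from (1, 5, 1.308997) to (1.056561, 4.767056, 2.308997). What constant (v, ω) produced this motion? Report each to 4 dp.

Δθ = 2.308997 − 1.308997 = 1.000000
ω = Δθ/dt = 1.000000/0.5 = 2.0000
R = −Δy/(cos θ' − cos θ) = -0.2500
v = R·ω = -0.2500·2.0000 = -0.5000

v = -0.5000, ω = 2.0000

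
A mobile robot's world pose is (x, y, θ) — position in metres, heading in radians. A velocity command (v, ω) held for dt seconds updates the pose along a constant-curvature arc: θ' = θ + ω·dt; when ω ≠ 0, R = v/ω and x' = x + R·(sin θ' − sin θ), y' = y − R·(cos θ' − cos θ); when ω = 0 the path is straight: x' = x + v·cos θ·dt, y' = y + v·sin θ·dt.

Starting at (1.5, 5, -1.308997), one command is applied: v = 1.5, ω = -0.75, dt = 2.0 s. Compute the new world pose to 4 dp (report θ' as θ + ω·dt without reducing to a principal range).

θ' = -1.3090 + -0.75·2.0 = -2.8090
R = v/ω = 1.5/-0.75 = -2.0000
x' = 1.5 + -2.0000·(sin -2.8090 − sin -1.3090) = 0.2211
y' = 5 − -2.0000·(cos -2.8090 − cos -1.3090) = 2.5920

(0.2211, 2.5920, -2.8090)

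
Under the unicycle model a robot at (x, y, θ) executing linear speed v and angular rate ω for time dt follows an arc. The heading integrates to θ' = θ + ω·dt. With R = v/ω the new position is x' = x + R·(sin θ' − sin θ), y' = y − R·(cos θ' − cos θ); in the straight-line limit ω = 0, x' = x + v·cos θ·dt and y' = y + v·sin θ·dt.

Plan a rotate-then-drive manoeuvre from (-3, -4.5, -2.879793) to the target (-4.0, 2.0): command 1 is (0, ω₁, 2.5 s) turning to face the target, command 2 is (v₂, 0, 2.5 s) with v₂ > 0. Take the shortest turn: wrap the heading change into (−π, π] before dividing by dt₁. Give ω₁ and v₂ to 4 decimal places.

ω₁ = -0.6720, v₂ = 2.6306

heading to target = atan2(2−-4.5, -4−-3) = 1.7234
Δθ = wrap(1.7234 − -2.8798) = -1.6799; ω₁ = Δθ/dt₁ = -0.6720
distance = √((-4−-3)² + (2−-4.5)²) = 6.5765; v₂ = distance/dt₂ = 2.6306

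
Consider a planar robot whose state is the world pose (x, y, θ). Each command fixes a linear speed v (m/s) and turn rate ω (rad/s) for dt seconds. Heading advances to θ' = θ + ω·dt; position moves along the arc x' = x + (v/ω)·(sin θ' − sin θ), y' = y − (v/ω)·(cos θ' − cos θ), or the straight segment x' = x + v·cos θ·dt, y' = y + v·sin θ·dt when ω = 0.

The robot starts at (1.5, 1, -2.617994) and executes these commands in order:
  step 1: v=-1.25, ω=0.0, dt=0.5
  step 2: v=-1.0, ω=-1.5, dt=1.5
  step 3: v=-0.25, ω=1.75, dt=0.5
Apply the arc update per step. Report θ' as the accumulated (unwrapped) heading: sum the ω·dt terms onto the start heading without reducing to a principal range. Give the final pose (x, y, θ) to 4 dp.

step 1: θ'=-2.6180 (straight) → pose (2.0413, 1.3125, -2.6180)
step 2: θ'=-4.8680 (R=0.6667) → pose (3.0332, 0.6318, -4.8680)
step 3: θ'=-3.9930 (R=-0.1429) → pose (3.0669, 0.5156, -3.9930)

(3.0669, 0.5156, -3.9930)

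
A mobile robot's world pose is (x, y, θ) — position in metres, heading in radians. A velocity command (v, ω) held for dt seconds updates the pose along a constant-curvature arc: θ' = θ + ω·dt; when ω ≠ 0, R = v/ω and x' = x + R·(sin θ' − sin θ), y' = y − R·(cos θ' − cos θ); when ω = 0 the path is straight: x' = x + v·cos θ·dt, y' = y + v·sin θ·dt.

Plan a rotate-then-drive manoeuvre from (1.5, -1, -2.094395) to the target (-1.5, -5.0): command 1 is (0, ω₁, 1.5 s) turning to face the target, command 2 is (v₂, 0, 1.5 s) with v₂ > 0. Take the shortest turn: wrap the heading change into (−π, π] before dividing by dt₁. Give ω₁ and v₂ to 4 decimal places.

ω₁ = -0.0799, v₂ = 3.3333

heading to target = atan2(-5−-1, -1.5−1.5) = -2.2143
Δθ = wrap(-2.2143 − -2.0944) = -0.1199; ω₁ = Δθ/dt₁ = -0.0799
distance = √((-1.5−1.5)² + (-5−-1)²) = 5.0000; v₂ = distance/dt₂ = 3.3333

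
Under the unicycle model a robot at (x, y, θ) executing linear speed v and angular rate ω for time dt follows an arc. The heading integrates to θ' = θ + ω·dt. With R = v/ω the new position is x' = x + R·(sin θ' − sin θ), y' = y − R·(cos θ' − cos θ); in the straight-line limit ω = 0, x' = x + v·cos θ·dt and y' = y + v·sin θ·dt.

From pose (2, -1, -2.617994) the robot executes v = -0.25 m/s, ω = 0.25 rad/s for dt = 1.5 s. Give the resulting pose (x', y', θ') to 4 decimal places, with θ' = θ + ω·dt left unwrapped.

θ' = -2.6180 + 0.25·1.5 = -2.2430
R = v/ω = -0.25/0.25 = -1.0000
x' = 2 + -1.0000·(sin -2.2430 − sin -2.6180) = 2.2825
y' = -1 − -1.0000·(cos -2.2430 − cos -2.6180) = -0.7567

(2.2825, -0.7567, -2.2430)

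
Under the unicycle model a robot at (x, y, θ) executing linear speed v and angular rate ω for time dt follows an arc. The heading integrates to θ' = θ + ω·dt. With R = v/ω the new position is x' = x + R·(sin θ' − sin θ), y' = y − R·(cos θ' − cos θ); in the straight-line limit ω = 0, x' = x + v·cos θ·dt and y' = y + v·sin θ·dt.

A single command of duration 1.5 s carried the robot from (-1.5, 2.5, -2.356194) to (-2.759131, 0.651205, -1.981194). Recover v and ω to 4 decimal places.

v = 1.5000, ω = 0.2500

Δθ = -1.981194 − -2.356194 = 0.375000
ω = Δθ/dt = 0.375000/1.5 = 0.2500
R = −Δy/(cos θ' − cos θ) = 6.0000
v = R·ω = 6.0000·0.2500 = 1.5000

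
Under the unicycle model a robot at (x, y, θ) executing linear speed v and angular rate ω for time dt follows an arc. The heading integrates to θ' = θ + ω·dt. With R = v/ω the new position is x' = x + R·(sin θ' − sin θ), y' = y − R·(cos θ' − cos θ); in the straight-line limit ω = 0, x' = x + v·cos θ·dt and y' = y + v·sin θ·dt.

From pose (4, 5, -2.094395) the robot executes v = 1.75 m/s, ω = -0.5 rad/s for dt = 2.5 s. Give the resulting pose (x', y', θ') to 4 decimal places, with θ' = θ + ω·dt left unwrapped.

θ' = -2.0944 + -0.5·2.5 = -3.3444
R = v/ω = 1.75/-0.5 = -3.5000
x' = 4 + -3.5000·(sin -3.3444 − sin -2.0944) = 0.2640
y' = 5 − -3.5000·(cos -3.3444 − cos -2.0944) = 3.3217

(0.2640, 3.3217, -3.3444)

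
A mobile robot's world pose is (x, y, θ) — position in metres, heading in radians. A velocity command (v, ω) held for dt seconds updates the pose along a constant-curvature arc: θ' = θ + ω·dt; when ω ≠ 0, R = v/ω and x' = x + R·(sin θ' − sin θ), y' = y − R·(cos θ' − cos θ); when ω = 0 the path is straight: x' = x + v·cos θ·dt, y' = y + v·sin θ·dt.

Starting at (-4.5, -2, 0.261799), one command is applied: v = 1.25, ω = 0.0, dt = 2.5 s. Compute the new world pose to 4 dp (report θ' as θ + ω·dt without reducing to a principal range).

(-1.4815, -1.1912, 0.2618)

θ' = 0.2618 + 0.0·2.5 = 0.2618
ω = 0 → straight: x' = -4.5 + 1.25·cos(0.2618)·2.5 = -1.4815
y' = -2 + 1.25·sin(0.2618)·2.5 = -1.1912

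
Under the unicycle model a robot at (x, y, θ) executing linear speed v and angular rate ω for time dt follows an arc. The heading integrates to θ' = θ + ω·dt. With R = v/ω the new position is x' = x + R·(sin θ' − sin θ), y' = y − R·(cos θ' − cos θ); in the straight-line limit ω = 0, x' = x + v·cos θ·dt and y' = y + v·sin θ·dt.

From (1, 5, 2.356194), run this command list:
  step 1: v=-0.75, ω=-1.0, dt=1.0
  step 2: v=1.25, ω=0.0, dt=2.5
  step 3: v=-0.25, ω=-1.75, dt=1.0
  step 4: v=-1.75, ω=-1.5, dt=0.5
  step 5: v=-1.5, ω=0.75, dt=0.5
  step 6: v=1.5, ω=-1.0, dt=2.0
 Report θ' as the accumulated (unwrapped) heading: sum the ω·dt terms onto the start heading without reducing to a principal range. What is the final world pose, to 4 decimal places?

(0.1328, 5.9901, -2.7688)

step 1: θ'=1.3562 (R=0.7500) → pose (1.2025, 4.3100, 1.3562)
step 2: θ'=1.3562 (straight) → pose (1.8680, 7.3633, 1.3562)
step 3: θ'=-0.3938 (R=0.1429) → pose (1.6736, 7.2618, -0.3938)
step 4: θ'=-1.1438 (R=1.1667) → pose (1.0593, 7.8560, -1.1438)
step 5: θ'=-0.7688 (R=-2.0000) → pose (0.6294, 8.4652, -0.7688)
step 6: θ'=-2.7688 (R=-1.5000) → pose (0.1328, 5.9901, -2.7688)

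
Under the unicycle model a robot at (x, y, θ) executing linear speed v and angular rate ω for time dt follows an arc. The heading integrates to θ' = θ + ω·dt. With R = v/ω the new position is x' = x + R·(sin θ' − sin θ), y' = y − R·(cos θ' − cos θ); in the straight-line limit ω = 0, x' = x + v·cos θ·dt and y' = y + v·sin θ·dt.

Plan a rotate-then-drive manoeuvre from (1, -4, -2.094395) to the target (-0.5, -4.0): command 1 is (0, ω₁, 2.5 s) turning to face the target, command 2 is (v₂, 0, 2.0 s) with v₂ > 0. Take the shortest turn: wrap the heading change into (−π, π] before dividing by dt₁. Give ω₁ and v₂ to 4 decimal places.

ω₁ = -0.4189, v₂ = 0.7500

heading to target = atan2(-4−-4, -0.5−1) = 3.1416
Δθ = wrap(3.1416 − -2.0944) = -1.0472; ω₁ = Δθ/dt₁ = -0.4189
distance = √((-0.5−1)² + (-4−-4)²) = 1.5000; v₂ = distance/dt₂ = 0.7500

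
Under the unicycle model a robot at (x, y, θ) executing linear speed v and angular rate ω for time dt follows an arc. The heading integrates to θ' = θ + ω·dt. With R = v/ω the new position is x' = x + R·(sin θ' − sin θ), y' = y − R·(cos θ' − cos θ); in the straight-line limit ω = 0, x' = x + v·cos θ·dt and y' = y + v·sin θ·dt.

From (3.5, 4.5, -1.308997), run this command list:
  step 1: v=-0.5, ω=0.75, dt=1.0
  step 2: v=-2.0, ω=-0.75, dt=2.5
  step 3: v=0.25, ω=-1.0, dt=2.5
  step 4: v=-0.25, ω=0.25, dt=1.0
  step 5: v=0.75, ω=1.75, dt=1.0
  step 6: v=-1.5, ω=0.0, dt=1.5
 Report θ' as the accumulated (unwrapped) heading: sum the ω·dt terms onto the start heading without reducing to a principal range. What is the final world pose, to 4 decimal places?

(4.1450, 10.0476, -2.9340)

step 1: θ'=-0.5590 (R=-0.6667) → pose (3.2096, 4.8926, -0.5590)
step 2: θ'=-2.4340 (R=2.6667) → pose (2.8905, 9.1799, -2.4340)
step 3: θ'=-4.9340 (R=-0.2500) → pose (2.4841, 9.4248, -4.9340)
step 4: θ'=-4.6840 (R=-1.0000) → pose (2.4600, 9.1766, -4.6840)
step 5: θ'=-2.9340 (R=0.4286) → pose (1.9433, 9.5838, -2.9340)
step 6: θ'=-2.9340 (straight) → pose (4.1450, 10.0476, -2.9340)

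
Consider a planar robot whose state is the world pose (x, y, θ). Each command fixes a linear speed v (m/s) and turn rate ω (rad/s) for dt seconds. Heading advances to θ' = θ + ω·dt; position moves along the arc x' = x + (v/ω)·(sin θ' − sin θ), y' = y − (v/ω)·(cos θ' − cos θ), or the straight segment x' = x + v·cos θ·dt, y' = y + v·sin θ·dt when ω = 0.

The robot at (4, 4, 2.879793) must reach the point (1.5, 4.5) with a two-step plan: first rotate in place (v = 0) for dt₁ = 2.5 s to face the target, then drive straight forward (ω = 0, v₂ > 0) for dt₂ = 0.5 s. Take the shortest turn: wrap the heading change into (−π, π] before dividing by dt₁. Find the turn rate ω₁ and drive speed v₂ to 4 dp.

heading to target = atan2(4.5−4, 1.5−4) = 2.9442
Δθ = wrap(2.9442 − 2.8798) = 0.0644; ω₁ = Δθ/dt₁ = 0.0258
distance = √((1.5−4)² + (4.5−4)²) = 2.5495; v₂ = distance/dt₂ = 5.0990

ω₁ = 0.0258, v₂ = 5.0990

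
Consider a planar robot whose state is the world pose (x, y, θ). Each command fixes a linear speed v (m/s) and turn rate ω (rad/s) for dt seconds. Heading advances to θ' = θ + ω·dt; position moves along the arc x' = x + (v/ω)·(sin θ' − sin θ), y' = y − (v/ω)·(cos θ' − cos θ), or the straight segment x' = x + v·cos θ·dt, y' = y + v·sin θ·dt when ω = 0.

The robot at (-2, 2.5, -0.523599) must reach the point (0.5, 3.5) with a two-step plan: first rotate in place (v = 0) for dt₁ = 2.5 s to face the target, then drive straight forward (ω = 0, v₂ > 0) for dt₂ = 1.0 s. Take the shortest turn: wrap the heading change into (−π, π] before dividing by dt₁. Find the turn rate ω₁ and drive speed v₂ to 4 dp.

heading to target = atan2(3.5−2.5, 0.5−-2) = 0.3805
Δθ = wrap(0.3805 − -0.5236) = 0.9041; ω₁ = Δθ/dt₁ = 0.3616
distance = √((0.5−-2)² + (3.5−2.5)²) = 2.6926; v₂ = distance/dt₂ = 2.6926

ω₁ = 0.3616, v₂ = 2.6926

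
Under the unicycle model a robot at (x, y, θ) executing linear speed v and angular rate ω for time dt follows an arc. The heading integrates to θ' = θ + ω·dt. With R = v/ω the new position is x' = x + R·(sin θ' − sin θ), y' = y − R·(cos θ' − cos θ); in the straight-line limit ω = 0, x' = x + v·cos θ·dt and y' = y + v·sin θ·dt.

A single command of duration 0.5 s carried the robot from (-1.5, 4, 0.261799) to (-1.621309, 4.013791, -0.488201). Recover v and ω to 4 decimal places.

v = -0.2500, ω = -1.5000

Δθ = -0.488201 − 0.261799 = -0.750000
ω = Δθ/dt = -0.750000/0.5 = -1.5000
R = Δx/(sin θ' − sin θ) = 0.1667
v = R·ω = 0.1667·-1.5000 = -0.2500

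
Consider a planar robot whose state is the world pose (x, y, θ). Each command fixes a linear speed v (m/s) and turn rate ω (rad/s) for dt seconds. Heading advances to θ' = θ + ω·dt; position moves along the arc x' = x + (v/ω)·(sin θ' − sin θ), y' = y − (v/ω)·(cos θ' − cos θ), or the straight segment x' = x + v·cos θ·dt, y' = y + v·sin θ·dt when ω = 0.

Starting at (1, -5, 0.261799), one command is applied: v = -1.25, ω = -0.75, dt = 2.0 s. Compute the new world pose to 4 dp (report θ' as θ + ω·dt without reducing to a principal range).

θ' = 0.2618 + -0.75·2.0 = -1.2382
R = v/ω = -1.25/-0.75 = 1.6667
x' = 1 + 1.6667·(sin -1.2382 − sin 0.2618) = -1.0067
y' = -5 − 1.6667·(cos -1.2382 − cos 0.2618) = -3.9343

(-1.0067, -3.9343, -1.2382)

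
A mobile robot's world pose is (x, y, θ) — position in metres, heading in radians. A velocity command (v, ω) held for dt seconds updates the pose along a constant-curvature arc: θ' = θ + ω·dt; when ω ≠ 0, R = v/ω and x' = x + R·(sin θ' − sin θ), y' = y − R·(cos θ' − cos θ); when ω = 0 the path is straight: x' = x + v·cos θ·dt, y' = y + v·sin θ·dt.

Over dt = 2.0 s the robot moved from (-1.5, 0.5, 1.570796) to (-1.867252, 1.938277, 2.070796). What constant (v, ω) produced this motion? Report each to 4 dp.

v = 0.7500, ω = 0.2500

Δθ = 2.070796 − 1.570796 = 0.500000
ω = Δθ/dt = 0.500000/2.0 = 0.2500
R = −Δy/(cos θ' − cos θ) = 3.0000
v = R·ω = 3.0000·0.2500 = 0.7500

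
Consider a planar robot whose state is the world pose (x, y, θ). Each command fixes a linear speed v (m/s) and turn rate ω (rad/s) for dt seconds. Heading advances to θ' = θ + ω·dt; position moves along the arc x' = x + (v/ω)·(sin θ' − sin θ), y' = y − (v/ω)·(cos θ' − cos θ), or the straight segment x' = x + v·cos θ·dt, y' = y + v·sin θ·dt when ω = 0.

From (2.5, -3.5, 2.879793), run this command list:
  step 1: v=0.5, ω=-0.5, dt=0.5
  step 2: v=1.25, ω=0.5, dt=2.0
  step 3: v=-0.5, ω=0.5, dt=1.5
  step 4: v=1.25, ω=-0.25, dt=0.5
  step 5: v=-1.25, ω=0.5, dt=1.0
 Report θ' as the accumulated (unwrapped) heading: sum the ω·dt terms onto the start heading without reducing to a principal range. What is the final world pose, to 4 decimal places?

(0.3628, -2.1870, 4.7548)

step 1: θ'=2.6298 (R=-1.0000) → pose (2.2691, -3.4059, 2.6298)
step 2: θ'=3.6298 (R=2.5000) → pose (-0.1279, -3.3777, 3.6298)
step 3: θ'=4.3798 (R=-1.0000) → pose (0.3483, -2.8210, 4.3798)
step 4: θ'=4.2548 (R=-5.0000) → pose (0.1079, -3.3974, 4.2548)
step 5: θ'=4.7548 (R=-2.5000) → pose (0.3628, -2.1870, 4.7548)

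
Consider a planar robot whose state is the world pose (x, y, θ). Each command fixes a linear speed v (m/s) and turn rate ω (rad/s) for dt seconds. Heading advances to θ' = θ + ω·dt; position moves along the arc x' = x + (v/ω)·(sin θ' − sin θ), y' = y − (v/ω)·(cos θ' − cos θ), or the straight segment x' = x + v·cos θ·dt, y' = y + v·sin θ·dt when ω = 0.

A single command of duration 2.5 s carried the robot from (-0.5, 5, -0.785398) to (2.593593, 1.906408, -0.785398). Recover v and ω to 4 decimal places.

Δθ = -0.785398 − -0.785398 = 0.000000
ω = Δθ/dt = 0.000000/2.5 = 0.0000
ω = 0 → v = (Δx·cos θ + Δy·sin θ)/dt = 1.7500

v = 1.7500, ω = 0.0000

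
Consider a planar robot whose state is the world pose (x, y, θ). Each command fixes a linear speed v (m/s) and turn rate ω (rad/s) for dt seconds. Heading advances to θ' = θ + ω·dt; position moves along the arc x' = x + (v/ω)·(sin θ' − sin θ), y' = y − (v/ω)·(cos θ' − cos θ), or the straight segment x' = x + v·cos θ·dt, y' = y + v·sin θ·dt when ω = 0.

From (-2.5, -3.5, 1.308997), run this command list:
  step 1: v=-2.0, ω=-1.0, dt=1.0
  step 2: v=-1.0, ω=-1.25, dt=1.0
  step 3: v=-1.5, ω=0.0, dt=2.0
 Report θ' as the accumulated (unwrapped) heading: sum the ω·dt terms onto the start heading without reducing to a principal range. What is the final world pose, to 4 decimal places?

step 1: θ'=0.3090 (R=2.0000) → pose (-3.8236, -4.8876, 0.3090)
step 2: θ'=-0.9410 (R=0.8000) → pose (-4.7134, -4.5967, -0.9410)
step 3: θ'=-0.9410 (straight) → pose (-6.4804, -2.1723, -0.9410)

(-6.4804, -2.1723, -0.9410)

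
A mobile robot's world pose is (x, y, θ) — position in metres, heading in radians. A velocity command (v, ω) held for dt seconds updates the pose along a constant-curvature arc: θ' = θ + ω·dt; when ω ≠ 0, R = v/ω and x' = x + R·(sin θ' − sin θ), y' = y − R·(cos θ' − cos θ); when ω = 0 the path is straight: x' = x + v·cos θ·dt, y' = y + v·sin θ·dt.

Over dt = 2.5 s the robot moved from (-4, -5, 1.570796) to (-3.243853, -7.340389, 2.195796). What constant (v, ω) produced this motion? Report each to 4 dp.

v = -1.0000, ω = 0.2500

Δθ = 2.195796 − 1.570796 = 0.625000
ω = Δθ/dt = 0.625000/2.5 = 0.2500
R = −Δy/(cos θ' − cos θ) = -4.0000
v = R·ω = -4.0000·0.2500 = -1.0000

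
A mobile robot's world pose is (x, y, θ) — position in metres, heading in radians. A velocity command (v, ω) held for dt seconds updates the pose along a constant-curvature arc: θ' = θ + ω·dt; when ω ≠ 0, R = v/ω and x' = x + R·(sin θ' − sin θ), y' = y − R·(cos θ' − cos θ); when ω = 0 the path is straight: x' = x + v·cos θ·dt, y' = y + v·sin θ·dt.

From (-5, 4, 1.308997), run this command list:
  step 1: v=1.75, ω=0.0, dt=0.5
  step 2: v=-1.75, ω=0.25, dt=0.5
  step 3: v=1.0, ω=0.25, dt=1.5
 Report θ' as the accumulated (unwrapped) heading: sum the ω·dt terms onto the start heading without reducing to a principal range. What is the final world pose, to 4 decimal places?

(-5.0222, 5.4774, 1.8090)

step 1: θ'=1.3090 (straight) → pose (-4.7735, 4.8452, 1.3090)
step 2: θ'=1.4340 (R=-7.0000) → pose (-4.9467, 3.9881, 1.4340)
step 3: θ'=1.8090 (R=4.0000) → pose (-5.0222, 5.4774, 1.8090)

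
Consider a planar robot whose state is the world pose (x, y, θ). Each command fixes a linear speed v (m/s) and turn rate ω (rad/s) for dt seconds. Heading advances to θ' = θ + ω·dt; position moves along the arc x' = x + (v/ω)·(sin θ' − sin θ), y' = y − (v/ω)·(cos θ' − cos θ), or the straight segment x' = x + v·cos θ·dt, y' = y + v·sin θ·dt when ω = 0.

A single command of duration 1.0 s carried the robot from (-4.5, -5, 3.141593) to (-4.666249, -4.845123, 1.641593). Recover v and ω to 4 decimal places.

v = 0.2500, ω = -1.5000

Δθ = 1.641593 − 3.141593 = -1.500000
ω = Δθ/dt = -1.500000/1.0 = -1.5000
R = Δx/(sin θ' − sin θ) = -0.1667
v = R·ω = -0.1667·-1.5000 = 0.2500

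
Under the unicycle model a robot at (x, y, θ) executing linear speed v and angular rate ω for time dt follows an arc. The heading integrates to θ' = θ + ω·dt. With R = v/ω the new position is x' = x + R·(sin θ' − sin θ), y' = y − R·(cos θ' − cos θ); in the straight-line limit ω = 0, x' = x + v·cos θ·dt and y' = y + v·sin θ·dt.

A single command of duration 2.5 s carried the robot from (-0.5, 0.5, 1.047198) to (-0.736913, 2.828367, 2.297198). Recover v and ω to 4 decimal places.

Δθ = 2.297198 − 1.047198 = 1.250000
ω = Δθ/dt = 1.250000/2.5 = 0.5000
R = −Δy/(cos θ' − cos θ) = 2.0000
v = R·ω = 2.0000·0.5000 = 1.0000

v = 1.0000, ω = 0.5000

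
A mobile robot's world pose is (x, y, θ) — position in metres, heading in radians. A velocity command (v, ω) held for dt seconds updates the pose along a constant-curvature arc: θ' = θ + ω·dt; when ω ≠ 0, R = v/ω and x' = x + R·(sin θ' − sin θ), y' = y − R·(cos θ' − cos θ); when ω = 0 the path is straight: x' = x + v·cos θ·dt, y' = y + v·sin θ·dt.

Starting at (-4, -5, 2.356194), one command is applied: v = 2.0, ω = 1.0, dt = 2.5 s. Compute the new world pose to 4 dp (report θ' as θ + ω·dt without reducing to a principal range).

θ' = 2.3562 + 1.0·2.5 = 4.8562
R = v/ω = 2.0/1.0 = 2.0000
x' = -4 + 2.0000·(sin 4.8562 − sin 2.3562) = -7.3936
y' = -5 − 2.0000·(cos 4.8562 − cos 2.3562) = -6.7008

(-7.3936, -6.7008, 4.8562)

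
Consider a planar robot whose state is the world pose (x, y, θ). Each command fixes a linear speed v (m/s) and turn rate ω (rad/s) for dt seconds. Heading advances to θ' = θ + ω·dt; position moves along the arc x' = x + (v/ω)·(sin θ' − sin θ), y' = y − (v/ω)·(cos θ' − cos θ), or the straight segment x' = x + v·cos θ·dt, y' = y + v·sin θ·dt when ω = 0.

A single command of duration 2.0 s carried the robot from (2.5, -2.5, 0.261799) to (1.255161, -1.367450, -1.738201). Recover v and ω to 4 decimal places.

Δθ = -1.738201 − 0.261799 = -2.000000
ω = Δθ/dt = -2.000000/2.0 = -1.0000
R = Δx/(sin θ' − sin θ) = 1.0000
v = R·ω = 1.0000·-1.0000 = -1.0000

v = -1.0000, ω = -1.0000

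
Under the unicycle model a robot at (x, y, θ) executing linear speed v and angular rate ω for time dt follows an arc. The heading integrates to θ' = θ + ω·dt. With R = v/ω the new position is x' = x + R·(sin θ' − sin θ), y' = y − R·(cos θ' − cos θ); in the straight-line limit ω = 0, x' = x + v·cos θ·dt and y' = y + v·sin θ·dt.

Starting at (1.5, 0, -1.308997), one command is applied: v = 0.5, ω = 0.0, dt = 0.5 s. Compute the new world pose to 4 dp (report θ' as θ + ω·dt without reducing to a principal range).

θ' = -1.3090 + 0.0·0.5 = -1.3090
ω = 0 → straight: x' = 1.5 + 0.5·cos(-1.3090)·0.5 = 1.5647
y' = 0 + 0.5·sin(-1.3090)·0.5 = -0.2415

(1.5647, -0.2415, -1.3090)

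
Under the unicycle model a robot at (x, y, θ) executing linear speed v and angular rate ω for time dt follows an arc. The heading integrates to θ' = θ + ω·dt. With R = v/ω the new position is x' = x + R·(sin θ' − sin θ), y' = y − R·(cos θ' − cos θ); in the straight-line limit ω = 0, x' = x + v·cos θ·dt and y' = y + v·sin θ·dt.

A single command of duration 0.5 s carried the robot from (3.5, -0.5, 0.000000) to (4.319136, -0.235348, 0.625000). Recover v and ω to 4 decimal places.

Δθ = 0.625000 − 0.000000 = 0.625000
ω = Δθ/dt = 0.625000/0.5 = 1.2500
R = Δx/(sin θ' − sin θ) = 1.4000
v = R·ω = 1.4000·1.2500 = 1.7500

v = 1.7500, ω = 1.2500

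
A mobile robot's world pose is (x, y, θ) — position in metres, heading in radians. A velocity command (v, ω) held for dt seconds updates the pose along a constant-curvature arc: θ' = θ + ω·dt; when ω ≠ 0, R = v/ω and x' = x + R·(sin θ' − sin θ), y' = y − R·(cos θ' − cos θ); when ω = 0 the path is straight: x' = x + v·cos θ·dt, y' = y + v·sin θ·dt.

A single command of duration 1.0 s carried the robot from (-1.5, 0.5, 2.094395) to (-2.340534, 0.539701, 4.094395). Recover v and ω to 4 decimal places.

v = 1.0000, ω = 2.0000

Δθ = 4.094395 − 2.094395 = 2.000000
ω = Δθ/dt = 2.000000/1.0 = 2.0000
R = Δx/(sin θ' − sin θ) = 0.5000
v = R·ω = 0.5000·2.0000 = 1.0000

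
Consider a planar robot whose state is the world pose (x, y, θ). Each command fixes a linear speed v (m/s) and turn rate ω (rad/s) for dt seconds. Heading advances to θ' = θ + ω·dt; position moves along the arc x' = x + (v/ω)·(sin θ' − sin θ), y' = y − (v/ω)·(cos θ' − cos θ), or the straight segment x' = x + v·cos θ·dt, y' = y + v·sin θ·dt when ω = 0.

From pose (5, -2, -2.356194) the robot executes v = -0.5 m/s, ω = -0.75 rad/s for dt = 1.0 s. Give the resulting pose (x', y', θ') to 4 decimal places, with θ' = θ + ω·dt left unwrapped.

(5.4478, -1.8052, -3.1062)

θ' = -2.3562 + -0.75·1.0 = -3.1062
R = v/ω = -0.5/-0.75 = 0.6667
x' = 5 + 0.6667·(sin -3.1062 − sin -2.3562) = 5.4478
y' = -2 − 0.6667·(cos -3.1062 − cos -2.3562) = -1.8052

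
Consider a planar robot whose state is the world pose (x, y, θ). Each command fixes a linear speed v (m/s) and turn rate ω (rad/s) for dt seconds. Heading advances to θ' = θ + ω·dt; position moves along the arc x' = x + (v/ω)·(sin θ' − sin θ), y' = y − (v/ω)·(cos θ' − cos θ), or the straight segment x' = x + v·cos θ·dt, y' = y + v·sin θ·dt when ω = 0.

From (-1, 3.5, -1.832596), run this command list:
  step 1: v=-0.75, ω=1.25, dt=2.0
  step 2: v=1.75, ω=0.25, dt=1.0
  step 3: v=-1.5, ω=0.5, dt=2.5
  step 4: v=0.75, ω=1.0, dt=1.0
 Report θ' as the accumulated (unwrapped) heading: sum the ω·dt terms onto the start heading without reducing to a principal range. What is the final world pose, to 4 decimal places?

(-1.4648, 2.1886, 3.1674)

step 1: θ'=0.6674 (R=-0.6000) → pose (-1.9509, 4.1266, 0.6674)
step 2: θ'=0.9174 (R=7.0000) → pose (-0.7254, 5.3694, 0.9174)
step 3: θ'=2.1674 (R=-3.0000) → pose (-0.8250, 1.8602, 2.1674)
step 4: θ'=3.1674 (R=0.7500) → pose (-1.4648, 2.1886, 3.1674)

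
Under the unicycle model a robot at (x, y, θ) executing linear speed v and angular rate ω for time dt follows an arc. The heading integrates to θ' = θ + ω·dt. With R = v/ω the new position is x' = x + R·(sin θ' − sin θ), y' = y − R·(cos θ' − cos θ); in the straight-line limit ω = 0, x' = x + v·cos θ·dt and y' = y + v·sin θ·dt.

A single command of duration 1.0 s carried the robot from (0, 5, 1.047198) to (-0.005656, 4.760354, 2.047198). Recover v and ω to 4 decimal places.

Δθ = 2.047198 − 1.047198 = 1.000000
ω = Δθ/dt = 1.000000/1.0 = 1.0000
R = −Δy/(cos θ' − cos θ) = -0.2500
v = R·ω = -0.2500·1.0000 = -0.2500

v = -0.2500, ω = 1.0000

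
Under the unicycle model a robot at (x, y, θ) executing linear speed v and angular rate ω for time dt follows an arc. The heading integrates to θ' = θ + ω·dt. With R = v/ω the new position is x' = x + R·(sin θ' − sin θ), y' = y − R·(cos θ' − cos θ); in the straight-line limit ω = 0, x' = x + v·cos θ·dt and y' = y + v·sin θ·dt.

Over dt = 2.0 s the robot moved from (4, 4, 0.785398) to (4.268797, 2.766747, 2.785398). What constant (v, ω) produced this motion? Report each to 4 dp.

Δθ = 2.785398 − 0.785398 = 2.000000
ω = Δθ/dt = 2.000000/2.0 = 1.0000
R = −Δy/(cos θ' − cos θ) = -0.7500
v = R·ω = -0.7500·1.0000 = -0.7500

v = -0.7500, ω = 1.0000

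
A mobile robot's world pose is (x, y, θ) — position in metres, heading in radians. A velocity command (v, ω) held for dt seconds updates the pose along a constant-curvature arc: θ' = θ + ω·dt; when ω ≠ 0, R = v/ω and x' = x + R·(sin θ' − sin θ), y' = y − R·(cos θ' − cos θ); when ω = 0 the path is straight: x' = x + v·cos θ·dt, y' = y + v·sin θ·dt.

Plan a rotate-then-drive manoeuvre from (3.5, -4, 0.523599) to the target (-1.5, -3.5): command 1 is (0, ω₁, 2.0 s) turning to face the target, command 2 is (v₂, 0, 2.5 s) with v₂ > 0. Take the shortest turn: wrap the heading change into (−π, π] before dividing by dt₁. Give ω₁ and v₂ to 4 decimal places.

heading to target = atan2(-3.5−-4, -1.5−3.5) = 3.0419
Δθ = wrap(3.0419 − 0.5236) = 2.5183; ω₁ = Δθ/dt₁ = 1.2592
distance = √((-1.5−3.5)² + (-3.5−-4)²) = 5.0249; v₂ = distance/dt₂ = 2.0100

ω₁ = 1.2592, v₂ = 2.0100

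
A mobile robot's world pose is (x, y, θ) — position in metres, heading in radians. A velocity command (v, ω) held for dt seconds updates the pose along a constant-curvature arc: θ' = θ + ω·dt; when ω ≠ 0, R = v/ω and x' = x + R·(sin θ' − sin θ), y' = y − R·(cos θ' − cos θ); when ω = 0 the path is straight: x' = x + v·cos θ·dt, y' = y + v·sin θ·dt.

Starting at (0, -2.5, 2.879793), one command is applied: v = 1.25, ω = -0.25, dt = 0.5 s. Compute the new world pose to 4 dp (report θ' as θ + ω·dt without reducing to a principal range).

(-0.5920, -2.3010, 2.7548)

θ' = 2.8798 + -0.25·0.5 = 2.7548
R = v/ω = 1.25/-0.25 = -5.0000
x' = 0 + -5.0000·(sin 2.7548 − sin 2.8798) = -0.5920
y' = -2.5 − -5.0000·(cos 2.7548 − cos 2.8798) = -2.3010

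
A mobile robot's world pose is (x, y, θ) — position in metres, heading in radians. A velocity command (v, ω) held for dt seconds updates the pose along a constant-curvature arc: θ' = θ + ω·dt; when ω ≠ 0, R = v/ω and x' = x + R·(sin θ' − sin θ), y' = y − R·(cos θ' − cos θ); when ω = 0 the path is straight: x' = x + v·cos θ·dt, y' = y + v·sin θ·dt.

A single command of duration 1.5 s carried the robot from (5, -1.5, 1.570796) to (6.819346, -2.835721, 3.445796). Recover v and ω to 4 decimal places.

Δθ = 3.445796 − 1.570796 = 1.875000
ω = Δθ/dt = 1.875000/1.5 = 1.2500
R = Δx/(sin θ' − sin θ) = -1.4000
v = R·ω = -1.4000·1.2500 = -1.7500

v = -1.7500, ω = 1.2500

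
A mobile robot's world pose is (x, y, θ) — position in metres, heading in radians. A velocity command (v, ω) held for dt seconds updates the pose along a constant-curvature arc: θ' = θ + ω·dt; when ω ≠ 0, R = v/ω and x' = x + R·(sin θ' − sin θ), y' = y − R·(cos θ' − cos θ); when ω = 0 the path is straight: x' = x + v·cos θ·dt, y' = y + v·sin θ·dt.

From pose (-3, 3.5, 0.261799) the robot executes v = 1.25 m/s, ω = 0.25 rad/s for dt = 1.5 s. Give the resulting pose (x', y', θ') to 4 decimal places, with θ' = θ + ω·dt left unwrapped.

θ' = 0.2618 + 0.25·1.5 = 0.6368
R = v/ω = 1.25/0.25 = 5.0000
x' = -3 + 5.0000·(sin 0.6368 − sin 0.2618) = -1.3210
y' = 3.5 − 5.0000·(cos 0.6368 − cos 0.2618) = 4.3096

(-1.3210, 4.3096, 0.6368)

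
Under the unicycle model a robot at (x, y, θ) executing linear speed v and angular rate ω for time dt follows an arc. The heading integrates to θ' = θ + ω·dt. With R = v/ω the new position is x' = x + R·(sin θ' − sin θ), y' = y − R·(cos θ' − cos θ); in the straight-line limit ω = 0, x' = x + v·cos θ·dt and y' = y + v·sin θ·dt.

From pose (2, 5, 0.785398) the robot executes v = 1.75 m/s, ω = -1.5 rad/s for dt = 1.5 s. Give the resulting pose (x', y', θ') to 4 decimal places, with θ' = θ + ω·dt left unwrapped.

(3.9851, 4.2987, -1.4646)

θ' = 0.7854 + -1.5·1.5 = -1.4646
R = v/ω = 1.75/-1.5 = -1.1667
x' = 2 + -1.1667·(sin -1.4646 − sin 0.7854) = 3.9851
y' = 5 − -1.1667·(cos -1.4646 − cos 0.7854) = 4.2987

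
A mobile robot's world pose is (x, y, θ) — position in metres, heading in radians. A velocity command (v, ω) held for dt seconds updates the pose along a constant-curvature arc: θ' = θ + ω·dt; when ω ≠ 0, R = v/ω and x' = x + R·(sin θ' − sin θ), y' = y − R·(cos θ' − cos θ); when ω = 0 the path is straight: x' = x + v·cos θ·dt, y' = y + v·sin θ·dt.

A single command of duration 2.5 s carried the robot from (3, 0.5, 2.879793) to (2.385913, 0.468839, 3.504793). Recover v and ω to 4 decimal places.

v = 0.2500, ω = 0.2500

Δθ = 3.504793 − 2.879793 = 0.625000
ω = Δθ/dt = 0.625000/2.5 = 0.2500
R = Δx/(sin θ' − sin θ) = 1.0000
v = R·ω = 1.0000·0.2500 = 0.2500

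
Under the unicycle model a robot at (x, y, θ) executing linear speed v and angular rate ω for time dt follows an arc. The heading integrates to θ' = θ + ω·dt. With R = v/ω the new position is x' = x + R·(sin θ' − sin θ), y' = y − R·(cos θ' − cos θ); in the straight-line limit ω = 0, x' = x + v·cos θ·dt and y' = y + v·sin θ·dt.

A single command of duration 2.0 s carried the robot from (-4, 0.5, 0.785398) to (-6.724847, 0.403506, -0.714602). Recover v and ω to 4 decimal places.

Δθ = -0.714602 − 0.785398 = -1.500000
ω = Δθ/dt = -1.500000/2.0 = -0.7500
R = Δx/(sin θ' − sin θ) = 2.0000
v = R·ω = 2.0000·-0.7500 = -1.5000

v = -1.5000, ω = -0.7500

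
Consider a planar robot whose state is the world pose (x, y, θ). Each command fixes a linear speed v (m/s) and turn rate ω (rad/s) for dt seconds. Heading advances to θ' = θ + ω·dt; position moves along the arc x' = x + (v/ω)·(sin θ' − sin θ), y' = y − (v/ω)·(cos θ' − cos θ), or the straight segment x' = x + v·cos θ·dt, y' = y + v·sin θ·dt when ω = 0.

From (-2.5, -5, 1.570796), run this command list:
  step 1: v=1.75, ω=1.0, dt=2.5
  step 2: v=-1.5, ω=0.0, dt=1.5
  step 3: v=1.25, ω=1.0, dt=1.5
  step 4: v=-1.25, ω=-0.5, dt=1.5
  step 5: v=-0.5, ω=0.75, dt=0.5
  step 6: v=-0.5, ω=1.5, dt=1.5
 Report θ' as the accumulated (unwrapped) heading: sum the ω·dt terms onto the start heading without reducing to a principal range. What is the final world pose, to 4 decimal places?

step 1: θ'=4.0708 (R=1.7500) → pose (-5.6520, -3.9527, 4.0708)
step 2: θ'=4.0708 (straight) → pose (-4.3054, -2.1501, 4.0708)
step 3: θ'=5.5708 (R=1.2500) → pose (-4.1211, -3.8442, 5.5708)
step 4: θ'=4.8208 (R=2.5000) → pose (-4.9723, -2.2227, 4.8208)
step 5: θ'=5.1958 (R=-0.6667) → pose (-5.0448, -1.9849, 5.1958)
step 6: θ'=7.4458 (R=-0.3333) → pose (-5.6458, -2.0076, 7.4458)

(-5.6458, -2.0076, 7.4458)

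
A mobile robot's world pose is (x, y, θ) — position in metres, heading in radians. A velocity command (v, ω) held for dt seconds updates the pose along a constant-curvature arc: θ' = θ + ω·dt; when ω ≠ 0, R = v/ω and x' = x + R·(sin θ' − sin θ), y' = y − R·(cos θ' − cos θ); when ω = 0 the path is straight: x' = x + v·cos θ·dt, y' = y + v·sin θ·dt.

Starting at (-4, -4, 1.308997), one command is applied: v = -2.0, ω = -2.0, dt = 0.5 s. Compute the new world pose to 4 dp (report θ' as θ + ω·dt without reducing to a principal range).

(-4.6618, -4.6938, 0.3090)

θ' = 1.3090 + -2.0·0.5 = 0.3090
R = v/ω = -2.0/-2.0 = 1.0000
x' = -4 + 1.0000·(sin 0.3090 − sin 1.3090) = -4.6618
y' = -4 − 1.0000·(cos 0.3090 − cos 1.3090) = -4.6938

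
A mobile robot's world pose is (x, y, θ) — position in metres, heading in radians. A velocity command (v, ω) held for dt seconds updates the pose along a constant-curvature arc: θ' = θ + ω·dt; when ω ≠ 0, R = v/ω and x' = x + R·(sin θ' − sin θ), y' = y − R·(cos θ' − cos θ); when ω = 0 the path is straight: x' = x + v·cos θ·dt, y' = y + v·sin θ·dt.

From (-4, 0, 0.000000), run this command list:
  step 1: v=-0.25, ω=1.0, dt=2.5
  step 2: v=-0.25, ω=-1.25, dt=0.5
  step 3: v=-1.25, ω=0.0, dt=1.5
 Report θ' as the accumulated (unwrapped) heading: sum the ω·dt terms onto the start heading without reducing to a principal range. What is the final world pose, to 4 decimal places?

(-3.5169, -2.3395, 1.8750)

step 1: θ'=2.5000 (R=-0.2500) → pose (-4.1496, -0.4503, 2.5000)
step 2: θ'=1.8750 (R=0.2000) → pose (-4.0785, -0.5506, 1.8750)
step 3: θ'=1.8750 (straight) → pose (-3.5169, -2.3395, 1.8750)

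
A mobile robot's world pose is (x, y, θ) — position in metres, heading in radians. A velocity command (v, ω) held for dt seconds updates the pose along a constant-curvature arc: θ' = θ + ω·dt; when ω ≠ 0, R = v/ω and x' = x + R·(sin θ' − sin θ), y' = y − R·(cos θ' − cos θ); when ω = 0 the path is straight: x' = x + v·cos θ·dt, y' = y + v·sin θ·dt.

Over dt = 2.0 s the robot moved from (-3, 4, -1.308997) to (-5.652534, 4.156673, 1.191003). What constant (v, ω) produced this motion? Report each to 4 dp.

Δθ = 1.191003 − -1.308997 = 2.500000
ω = Δθ/dt = 2.500000/2.0 = 1.2500
R = Δx/(sin θ' − sin θ) = -1.4000
v = R·ω = -1.4000·1.2500 = -1.7500

v = -1.7500, ω = 1.2500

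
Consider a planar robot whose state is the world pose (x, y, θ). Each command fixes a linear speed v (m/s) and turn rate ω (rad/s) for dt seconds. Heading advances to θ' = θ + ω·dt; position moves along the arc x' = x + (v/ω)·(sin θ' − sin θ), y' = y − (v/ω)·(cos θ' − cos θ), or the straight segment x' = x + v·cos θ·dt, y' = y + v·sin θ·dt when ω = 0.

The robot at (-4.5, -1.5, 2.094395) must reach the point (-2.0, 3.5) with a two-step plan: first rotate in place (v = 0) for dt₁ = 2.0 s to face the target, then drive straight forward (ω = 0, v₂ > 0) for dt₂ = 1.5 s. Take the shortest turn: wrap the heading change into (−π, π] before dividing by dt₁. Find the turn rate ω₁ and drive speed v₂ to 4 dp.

ω₁ = -0.4936, v₂ = 3.7268

heading to target = atan2(3.5−-1.5, -2−-4.5) = 1.1071
Δθ = wrap(1.1071 − 2.0944) = -0.9872; ω₁ = Δθ/dt₁ = -0.4936
distance = √((-2−-4.5)² + (3.5−-1.5)²) = 5.5902; v₂ = distance/dt₂ = 3.7268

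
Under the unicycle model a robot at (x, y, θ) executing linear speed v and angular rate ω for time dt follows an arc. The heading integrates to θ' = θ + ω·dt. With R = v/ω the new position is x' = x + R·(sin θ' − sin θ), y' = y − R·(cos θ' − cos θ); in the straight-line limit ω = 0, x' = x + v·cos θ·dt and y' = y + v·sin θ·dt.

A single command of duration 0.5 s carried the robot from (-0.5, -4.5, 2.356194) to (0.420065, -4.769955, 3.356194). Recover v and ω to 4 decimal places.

Δθ = 3.356194 − 2.356194 = 1.000000
ω = Δθ/dt = 1.000000/0.5 = 2.0000
R = Δx/(sin θ' − sin θ) = -1.0000
v = R·ω = -1.0000·2.0000 = -2.0000

v = -2.0000, ω = 2.0000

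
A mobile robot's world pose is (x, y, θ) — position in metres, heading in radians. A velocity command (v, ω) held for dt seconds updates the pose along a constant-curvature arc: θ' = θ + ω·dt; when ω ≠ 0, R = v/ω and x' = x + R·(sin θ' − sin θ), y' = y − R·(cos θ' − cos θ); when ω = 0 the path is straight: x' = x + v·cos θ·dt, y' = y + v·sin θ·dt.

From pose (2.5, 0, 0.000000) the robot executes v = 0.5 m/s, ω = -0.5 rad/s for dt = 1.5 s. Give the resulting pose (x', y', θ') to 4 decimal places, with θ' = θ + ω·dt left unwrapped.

θ' = 0.0000 + -0.5·1.5 = -0.7500
R = v/ω = 0.5/-0.5 = -1.0000
x' = 2.5 + -1.0000·(sin -0.7500 − sin 0.0000) = 3.1816
y' = 0 − -1.0000·(cos -0.7500 − cos 0.0000) = -0.2683

(3.1816, -0.2683, -0.7500)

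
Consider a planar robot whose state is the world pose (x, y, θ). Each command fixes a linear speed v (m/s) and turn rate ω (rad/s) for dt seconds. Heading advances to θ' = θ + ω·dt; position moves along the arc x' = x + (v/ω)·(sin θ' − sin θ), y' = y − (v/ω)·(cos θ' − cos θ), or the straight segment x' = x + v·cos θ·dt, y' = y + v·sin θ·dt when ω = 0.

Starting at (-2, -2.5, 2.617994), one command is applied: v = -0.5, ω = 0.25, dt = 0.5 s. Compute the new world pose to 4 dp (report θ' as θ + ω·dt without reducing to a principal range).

θ' = 2.6180 + 0.25·0.5 = 2.7430
R = v/ω = -0.5/0.25 = -2.0000
x' = -2 + -2.0000·(sin 2.7430 − sin 2.6180) = -1.7763
y' = -2.5 − -2.0000·(cos 2.7430 − cos 2.6180) = -2.6112

(-1.7763, -2.6112, 2.7430)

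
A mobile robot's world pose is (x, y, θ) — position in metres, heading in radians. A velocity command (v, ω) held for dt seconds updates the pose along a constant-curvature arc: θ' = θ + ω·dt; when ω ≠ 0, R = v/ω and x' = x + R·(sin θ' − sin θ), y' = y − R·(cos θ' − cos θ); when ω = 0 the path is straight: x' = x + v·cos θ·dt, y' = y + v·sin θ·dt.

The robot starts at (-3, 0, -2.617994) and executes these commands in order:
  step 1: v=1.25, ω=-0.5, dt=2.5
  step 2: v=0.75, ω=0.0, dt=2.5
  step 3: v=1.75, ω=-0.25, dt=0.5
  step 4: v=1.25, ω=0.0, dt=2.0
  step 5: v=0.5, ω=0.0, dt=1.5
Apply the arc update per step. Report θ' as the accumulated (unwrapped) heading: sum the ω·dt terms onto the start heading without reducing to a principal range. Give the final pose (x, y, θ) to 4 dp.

(-10.0698, 4.6066, -3.9930)

step 1: θ'=-3.8680 (R=-2.5000) → pose (-5.9105, 0.2961, -3.8680)
step 2: θ'=-3.8680 (straight) → pose (-7.3122, 1.5415, -3.8680)
step 3: θ'=-3.9930 (R=-7.0000) → pose (-7.9283, 2.1620, -3.9930)
step 4: θ'=-3.9930 (straight) → pose (-9.5756, 4.0425, -3.9930)
step 5: θ'=-3.9930 (straight) → pose (-10.0698, 4.6066, -3.9930)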